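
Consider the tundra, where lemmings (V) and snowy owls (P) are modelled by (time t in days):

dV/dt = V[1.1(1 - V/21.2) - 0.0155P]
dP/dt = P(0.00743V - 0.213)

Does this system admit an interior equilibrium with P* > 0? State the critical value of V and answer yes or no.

The predator equation gives dP/dt > 0 only when V > 0.213/0.00743 = 28.7.
Without the predator, V → K = 21.2. Since 21.2 < 28.7, the predator cannot invade.

Threshold V = 28.7; K < 28.7, so no, the predator goes extinct.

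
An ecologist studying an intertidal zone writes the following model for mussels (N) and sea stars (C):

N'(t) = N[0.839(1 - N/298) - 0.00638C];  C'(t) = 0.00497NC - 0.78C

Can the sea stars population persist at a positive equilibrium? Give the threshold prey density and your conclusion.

The predator equation gives dC/dt > 0 only when N > 0.78/0.00497 = 157.
Without the predator, N → K = 298. Since 298 > 157, the predator can invade and persist.

Threshold N = 157; K > 157, so yes, the predator persists.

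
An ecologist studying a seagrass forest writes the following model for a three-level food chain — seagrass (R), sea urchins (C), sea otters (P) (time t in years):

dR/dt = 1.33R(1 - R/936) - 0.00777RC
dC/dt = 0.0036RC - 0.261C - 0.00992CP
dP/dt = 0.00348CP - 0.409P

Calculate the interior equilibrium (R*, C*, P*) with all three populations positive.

R* ≈ 293, C* ≈ 118, P* ≈ 80.1

From dP/dt = 0: 0.00348C* = 0.409, so C* = 118.
From dR/dt = 0: 1.33(1 - R*/936) = 0.00777·118, giving R* = 936·(1 - 0.687) = 293.
From dC/dt = 0: 0.0036·293 - 0.261 = 0.00992P*, so P* = 0.795/0.00992 = 80.1.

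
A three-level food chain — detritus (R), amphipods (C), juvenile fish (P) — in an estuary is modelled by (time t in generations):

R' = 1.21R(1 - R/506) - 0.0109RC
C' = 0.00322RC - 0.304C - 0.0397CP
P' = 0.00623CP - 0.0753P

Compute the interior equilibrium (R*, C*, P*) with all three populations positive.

R* ≈ 451, C* ≈ 12.1, P* ≈ 28.9

From dP/dt = 0: 0.00623C* = 0.0753, so C* = 12.1.
From dR/dt = 0: 1.21(1 - R*/506) = 0.0109·12.1, giving R* = 506·(1 - 0.109) = 451.
From dC/dt = 0: 0.00322·451 - 0.304 = 0.0397P*, so P* = 1.15/0.0397 = 28.9.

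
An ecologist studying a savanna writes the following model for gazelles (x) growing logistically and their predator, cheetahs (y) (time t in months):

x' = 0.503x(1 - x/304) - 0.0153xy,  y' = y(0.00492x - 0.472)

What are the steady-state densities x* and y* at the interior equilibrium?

x* ≈ 95.9, y* ≈ 22.5

From dy/dt = 0 with y > 0: 0.00492x* = 0.472, so x* = 95.9.
Substitute into dx/dt = 0: 0.503(1 - 95.9/304) = 0.0153y*.
The bracket is 0.684, giving y* = 0.344/0.0153 = 22.5.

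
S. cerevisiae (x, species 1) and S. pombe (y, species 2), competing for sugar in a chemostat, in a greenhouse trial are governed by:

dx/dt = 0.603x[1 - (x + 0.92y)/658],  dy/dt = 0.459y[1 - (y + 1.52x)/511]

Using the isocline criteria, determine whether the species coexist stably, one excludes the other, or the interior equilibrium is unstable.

Compare the nullcline intercepts: K1/α12 = 658/0.92 = 715 > K2 = 511; K2/α21 = 511/1.52 = 336 < K1 = 658.
Since the inequalities point opposite ways, species 1 can invade but species 2 cannot.

species 1 excludes species 2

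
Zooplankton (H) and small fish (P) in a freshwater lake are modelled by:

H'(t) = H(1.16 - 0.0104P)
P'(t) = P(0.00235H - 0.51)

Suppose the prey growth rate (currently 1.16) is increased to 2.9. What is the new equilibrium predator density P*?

At the interior fixed point, setting dH/dt = 0 with H > 0 fixes P* = (prey growth rate)/(HP coefficient) — independent of the other coefficients.
With the change, P* = 2.9/0.0104 = 279; it rises from 112.

P* ≈ 279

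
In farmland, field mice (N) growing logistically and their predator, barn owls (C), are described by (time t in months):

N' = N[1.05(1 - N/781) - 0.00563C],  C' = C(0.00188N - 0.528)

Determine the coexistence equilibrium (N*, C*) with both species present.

From dC/dt = 0 with C > 0: 0.00188N* = 0.528, so N* = 281.
Substitute into dN/dt = 0: 1.05(1 - 281/781) = 0.00563C*.
The bracket is 0.64, giving C* = 0.672/0.00563 = 119.

N* ≈ 281, C* ≈ 119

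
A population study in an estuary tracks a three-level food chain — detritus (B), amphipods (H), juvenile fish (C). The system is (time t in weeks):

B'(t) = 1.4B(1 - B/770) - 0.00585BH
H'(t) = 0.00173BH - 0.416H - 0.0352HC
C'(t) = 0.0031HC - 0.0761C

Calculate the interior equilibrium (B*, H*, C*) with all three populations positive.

From dC/dt = 0: 0.0031H* = 0.0761, so H* = 24.5.
From dB/dt = 0: 1.4(1 - B*/770) = 0.00585·24.5, giving B* = 770·(1 - 0.103) = 691.
From dH/dt = 0: 0.00173·691 - 0.416 = 0.0352C*, so C* = 0.779/0.0352 = 22.1.

B* ≈ 691, H* ≈ 24.5, C* ≈ 22.1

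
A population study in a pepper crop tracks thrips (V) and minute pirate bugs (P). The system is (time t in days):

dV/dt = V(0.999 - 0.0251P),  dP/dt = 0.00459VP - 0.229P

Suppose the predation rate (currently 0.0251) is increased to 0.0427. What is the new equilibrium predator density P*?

P* ≈ 23.4

At the interior fixed point, setting dV/dt = 0 with V > 0 fixes P* = (prey growth rate)/(VP coefficient) — independent of the other coefficients.
With the change, P* = 0.999/0.0427 = 23.4; it falls from 39.8.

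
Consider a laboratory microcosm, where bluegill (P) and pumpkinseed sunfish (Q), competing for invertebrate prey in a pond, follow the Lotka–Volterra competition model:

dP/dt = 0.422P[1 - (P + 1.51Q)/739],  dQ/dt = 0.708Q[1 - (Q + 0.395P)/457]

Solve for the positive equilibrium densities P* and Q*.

Setting both brackets to zero gives the nullclines P + 1.51Q = 739 and 0.395P + Q = 457.
Substituting Q = 457 - 0.395P into the first: P(1 - 1.51·0.395) = 739 - 1.51·457.
So P* = 48.9/0.404 = 121, and then Q* = 457 - 0.395·121 = 409.

P* ≈ 121, Q* ≈ 409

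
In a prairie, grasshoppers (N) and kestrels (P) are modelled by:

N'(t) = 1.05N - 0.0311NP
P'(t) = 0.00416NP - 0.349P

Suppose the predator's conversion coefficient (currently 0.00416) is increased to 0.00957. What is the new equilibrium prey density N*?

At the interior fixed point, setting dP/dt = 0 with P > 0 fixes N* = (predator death rate)/(NP coefficient) — independent of the other coefficients.
With the change, N* = 0.349/0.00957 = 36.5; it falls from 83.9.

N* ≈ 36.5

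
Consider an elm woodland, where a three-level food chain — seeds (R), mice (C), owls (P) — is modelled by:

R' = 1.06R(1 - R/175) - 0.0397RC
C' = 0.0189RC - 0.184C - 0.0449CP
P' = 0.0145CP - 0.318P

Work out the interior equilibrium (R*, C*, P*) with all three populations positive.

From dP/dt = 0: 0.0145C* = 0.318, so C* = 21.9.
From dR/dt = 0: 1.06(1 - R*/175) = 0.0397·21.9, giving R* = 175·(1 - 0.821) = 31.3.
From dC/dt = 0: 0.0189·31.3 - 0.184 = 0.0449P*, so P* = 0.407/0.0449 = 9.06.

R* ≈ 31.3, C* ≈ 21.9, P* ≈ 9.06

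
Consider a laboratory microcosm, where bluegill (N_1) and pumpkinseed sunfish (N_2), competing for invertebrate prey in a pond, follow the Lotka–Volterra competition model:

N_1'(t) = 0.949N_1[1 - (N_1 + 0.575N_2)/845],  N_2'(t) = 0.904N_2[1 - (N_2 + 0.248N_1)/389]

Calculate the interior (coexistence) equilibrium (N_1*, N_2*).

Setting both brackets to zero gives the nullclines N_1 + 0.575N_2 = 845 and 0.248N_1 + N_2 = 389.
Substituting N_2 = 389 - 0.248N_1 into the first: N_1(1 - 0.575·0.248) = 845 - 0.575·389.
So N_1* = 621/0.857 = 725, and then N_2* = 389 - 0.248·725 = 209.

N_1* ≈ 725, N_2* ≈ 209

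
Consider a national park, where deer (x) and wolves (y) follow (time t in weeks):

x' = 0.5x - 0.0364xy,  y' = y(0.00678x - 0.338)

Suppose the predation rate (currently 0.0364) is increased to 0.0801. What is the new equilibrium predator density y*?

y* ≈ 6.24

At the interior fixed point, setting dx/dt = 0 with x > 0 fixes y* = (prey growth rate)/(xy coefficient) — independent of the other coefficients.
With the change, y* = 0.5/0.0801 = 6.24; it falls from 13.7.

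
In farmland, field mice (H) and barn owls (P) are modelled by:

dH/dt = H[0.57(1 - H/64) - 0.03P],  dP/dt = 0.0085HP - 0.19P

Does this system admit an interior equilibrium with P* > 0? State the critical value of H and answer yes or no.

The predator equation gives dP/dt > 0 only when H > 0.19/0.0085 = 22.4.
Without the predator, H → K = 64. Since 64 > 22.4, the predator can invade and persist.

Threshold H = 22.4; K > 22.4, so yes, the predator persists.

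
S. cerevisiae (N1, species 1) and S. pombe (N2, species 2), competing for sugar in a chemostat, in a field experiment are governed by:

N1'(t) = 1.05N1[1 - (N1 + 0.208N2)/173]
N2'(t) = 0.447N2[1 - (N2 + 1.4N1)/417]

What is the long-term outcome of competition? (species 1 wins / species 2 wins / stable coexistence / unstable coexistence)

stable coexistence

Compare the nullcline intercepts: K1/α12 = 173/0.208 = 832 > K2 = 417; K2/α21 = 417/1.4 = 298 > K1 = 173.
Since both inequalities hold, each species can invade when rare, so the interior equilibrium is stable.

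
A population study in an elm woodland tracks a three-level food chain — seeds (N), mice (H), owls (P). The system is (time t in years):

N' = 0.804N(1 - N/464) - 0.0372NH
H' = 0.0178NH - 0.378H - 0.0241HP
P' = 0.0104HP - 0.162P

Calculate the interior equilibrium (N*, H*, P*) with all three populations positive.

From dP/dt = 0: 0.0104H* = 0.162, so H* = 15.6.
From dN/dt = 0: 0.804(1 - N*/464) = 0.0372·15.6, giving N* = 464·(1 - 0.721) = 130.
From dH/dt = 0: 0.0178·130 - 0.378 = 0.0241P*, so P* = 1.93/0.0241 = 80.

N* ≈ 130, H* ≈ 15.6, P* ≈ 80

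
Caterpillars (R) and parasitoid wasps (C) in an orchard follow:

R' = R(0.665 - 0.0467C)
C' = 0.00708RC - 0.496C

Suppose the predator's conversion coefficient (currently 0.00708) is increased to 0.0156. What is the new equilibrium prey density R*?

R* ≈ 31.8

At the interior fixed point, setting dC/dt = 0 with C > 0 fixes R* = (predator death rate)/(RC coefficient) — independent of the other coefficients.
With the change, R* = 0.496/0.0156 = 31.8; it falls from 70.1.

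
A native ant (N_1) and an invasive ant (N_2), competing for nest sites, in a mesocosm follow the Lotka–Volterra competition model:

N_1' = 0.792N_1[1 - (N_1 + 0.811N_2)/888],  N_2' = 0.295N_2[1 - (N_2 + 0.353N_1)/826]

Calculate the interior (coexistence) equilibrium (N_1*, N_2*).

Setting both brackets to zero gives the nullclines N_1 + 0.811N_2 = 888 and 0.353N_1 + N_2 = 826.
Substituting N_2 = 826 - 0.353N_1 into the first: N_1(1 - 0.811·0.353) = 888 - 0.811·826.
So N_1* = 218/0.714 = 306, and then N_2* = 826 - 0.353·306 = 718.

N_1* ≈ 306, N_2* ≈ 718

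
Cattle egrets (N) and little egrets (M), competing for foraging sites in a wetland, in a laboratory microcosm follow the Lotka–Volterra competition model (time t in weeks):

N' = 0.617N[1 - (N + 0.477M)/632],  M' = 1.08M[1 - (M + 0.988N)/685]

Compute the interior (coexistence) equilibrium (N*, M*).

N* ≈ 577, M* ≈ 115

Setting both brackets to zero gives the nullclines N + 0.477M = 632 and 0.988N + M = 685.
Substituting M = 685 - 0.988N into the first: N(1 - 0.477·0.988) = 632 - 0.477·685.
So N* = 305/0.529 = 577, and then M* = 685 - 0.988·577 = 115.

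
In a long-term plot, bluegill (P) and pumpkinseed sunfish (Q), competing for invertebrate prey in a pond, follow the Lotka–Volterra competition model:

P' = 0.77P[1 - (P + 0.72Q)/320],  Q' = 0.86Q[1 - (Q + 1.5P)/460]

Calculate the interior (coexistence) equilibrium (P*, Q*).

Setting both brackets to zero gives the nullclines P + 0.72Q = 320 and 1.5P + Q = 460.
Substituting Q = 460 - 1.5P into the first: P(1 - 0.72·1.5) = 320 - 0.72·460.
So P* = -11.2/-0.08 = 140, and then Q* = 460 - 1.5·140 = 250.

P* ≈ 140, Q* ≈ 250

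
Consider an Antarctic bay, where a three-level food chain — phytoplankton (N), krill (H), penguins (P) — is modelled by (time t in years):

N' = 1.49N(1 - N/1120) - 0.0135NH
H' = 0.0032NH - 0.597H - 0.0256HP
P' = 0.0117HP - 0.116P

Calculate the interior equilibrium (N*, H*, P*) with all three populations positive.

From dP/dt = 0: 0.0117H* = 0.116, so H* = 9.91.
From dN/dt = 0: 1.49(1 - N*/1120) = 0.0135·9.91, giving N* = 1120·(1 - 0.0898) = 1020.
From dH/dt = 0: 0.0032·1020 - 0.597 = 0.0256P*, so P* = 2.67/0.0256 = 104.

N* ≈ 1020, H* ≈ 9.91, P* ≈ 104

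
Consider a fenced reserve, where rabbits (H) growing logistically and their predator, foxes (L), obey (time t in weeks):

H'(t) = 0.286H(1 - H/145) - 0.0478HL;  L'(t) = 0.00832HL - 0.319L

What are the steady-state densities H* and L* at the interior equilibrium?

From dL/dt = 0 with L > 0: 0.00832H* = 0.319, so H* = 38.3.
Substitute into dH/dt = 0: 0.286(1 - 38.3/145) = 0.0478L*.
The bracket is 0.736, giving L* = 0.21/0.0478 = 4.4.

H* ≈ 38.3, L* ≈ 4.4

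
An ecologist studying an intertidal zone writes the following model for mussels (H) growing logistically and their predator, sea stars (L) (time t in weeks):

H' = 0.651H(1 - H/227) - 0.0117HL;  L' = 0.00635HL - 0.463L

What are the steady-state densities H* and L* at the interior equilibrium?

H* ≈ 72.9, L* ≈ 37.8

From dL/dt = 0 with L > 0: 0.00635H* = 0.463, so H* = 72.9.
Substitute into dH/dt = 0: 0.651(1 - 72.9/227) = 0.0117L*.
The bracket is 0.679, giving L* = 0.442/0.0117 = 37.8.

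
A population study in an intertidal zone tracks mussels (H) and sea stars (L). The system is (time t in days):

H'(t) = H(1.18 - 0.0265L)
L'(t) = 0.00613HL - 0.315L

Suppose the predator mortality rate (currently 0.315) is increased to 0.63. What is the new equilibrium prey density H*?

H* ≈ 103

At the interior fixed point, setting dL/dt = 0 with L > 0 fixes H* = (predator death rate)/(HL coefficient) — independent of the other coefficients.
With the change, H* = 0.63/0.00613 = 103; it rises from 51.4.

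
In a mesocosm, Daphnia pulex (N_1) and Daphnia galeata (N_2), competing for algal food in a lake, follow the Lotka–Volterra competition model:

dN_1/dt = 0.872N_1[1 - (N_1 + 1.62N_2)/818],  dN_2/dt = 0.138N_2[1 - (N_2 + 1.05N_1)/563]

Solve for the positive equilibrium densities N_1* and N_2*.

Setting both brackets to zero gives the nullclines N_1 + 1.62N_2 = 818 and 1.05N_1 + N_2 = 563.
Substituting N_2 = 563 - 1.05N_1 into the first: N_1(1 - 1.62·1.05) = 818 - 1.62·563.
So N_1* = -94.1/-0.701 = 134, and then N_2* = 563 - 1.05·134 = 422.

N_1* ≈ 134, N_2* ≈ 422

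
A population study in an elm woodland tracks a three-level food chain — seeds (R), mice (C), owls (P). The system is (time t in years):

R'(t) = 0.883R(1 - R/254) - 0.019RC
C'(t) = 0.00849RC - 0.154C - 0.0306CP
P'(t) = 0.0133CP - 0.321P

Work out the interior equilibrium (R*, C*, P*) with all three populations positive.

From dP/dt = 0: 0.0133C* = 0.321, so C* = 24.1.
From dR/dt = 0: 0.883(1 - R*/254) = 0.019·24.1, giving R* = 254·(1 - 0.519) = 122.
From dC/dt = 0: 0.00849·122 - 0.154 = 0.0306P*, so P* = 0.883/0.0306 = 28.8.

R* ≈ 122, C* ≈ 24.1, P* ≈ 28.8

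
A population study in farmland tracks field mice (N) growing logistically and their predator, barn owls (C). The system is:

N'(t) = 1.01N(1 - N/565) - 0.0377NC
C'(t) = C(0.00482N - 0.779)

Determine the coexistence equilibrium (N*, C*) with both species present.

N* ≈ 162, C* ≈ 19.1

From dC/dt = 0 with C > 0: 0.00482N* = 0.779, so N* = 162.
Substitute into dN/dt = 0: 1.01(1 - 162/565) = 0.0377C*.
The bracket is 0.714, giving C* = 0.721/0.0377 = 19.1.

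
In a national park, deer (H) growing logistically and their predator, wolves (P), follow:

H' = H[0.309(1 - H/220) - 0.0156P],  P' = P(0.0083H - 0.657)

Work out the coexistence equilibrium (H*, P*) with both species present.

H* ≈ 79.2, P* ≈ 12.7

From dP/dt = 0 with P > 0: 0.0083H* = 0.657, so H* = 79.2.
Substitute into dH/dt = 0: 0.309(1 - 79.2/220) = 0.0156P*.
The bracket is 0.64, giving P* = 0.198/0.0156 = 12.7.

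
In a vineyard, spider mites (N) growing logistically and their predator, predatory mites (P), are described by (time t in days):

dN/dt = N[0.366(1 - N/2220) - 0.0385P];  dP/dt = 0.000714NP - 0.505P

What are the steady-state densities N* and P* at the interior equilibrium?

N* ≈ 707, P* ≈ 6.48

From dP/dt = 0 with P > 0: 0.000714N* = 0.505, so N* = 707.
Substitute into dN/dt = 0: 0.366(1 - 707/2220) = 0.0385P*.
The bracket is 0.681, giving P* = 0.249/0.0385 = 6.48.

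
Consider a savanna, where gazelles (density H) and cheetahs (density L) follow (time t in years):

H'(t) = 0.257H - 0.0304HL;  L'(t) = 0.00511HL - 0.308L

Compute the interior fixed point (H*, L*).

Set dL/dt = 0 with L > 0: 0.00511H - 0.308 = 0, so H* = 0.308/0.00511 = 60.3.
Set dH/dt = 0 with H > 0: 0.257 - 0.0304L = 0, so L* = 0.257/0.0304 = 8.45.

H* ≈ 60.3, L* ≈ 8.45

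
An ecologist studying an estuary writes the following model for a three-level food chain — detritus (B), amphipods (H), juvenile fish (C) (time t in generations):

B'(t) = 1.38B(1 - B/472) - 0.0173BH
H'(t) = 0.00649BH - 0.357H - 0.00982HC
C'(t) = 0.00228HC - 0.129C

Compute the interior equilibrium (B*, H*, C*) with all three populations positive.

From dC/dt = 0: 0.00228H* = 0.129, so H* = 56.6.
From dB/dt = 0: 1.38(1 - B*/472) = 0.0173·56.6, giving B* = 472·(1 - 0.709) = 137.
From dH/dt = 0: 0.00649·137 - 0.357 = 0.00982C*, so C* = 0.534/0.00982 = 54.3.

B* ≈ 137, H* ≈ 56.6, C* ≈ 54.3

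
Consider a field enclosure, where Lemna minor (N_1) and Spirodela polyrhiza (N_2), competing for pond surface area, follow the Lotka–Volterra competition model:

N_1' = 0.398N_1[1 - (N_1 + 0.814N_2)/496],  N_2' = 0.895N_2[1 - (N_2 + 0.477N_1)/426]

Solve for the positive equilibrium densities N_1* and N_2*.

Setting both brackets to zero gives the nullclines N_1 + 0.814N_2 = 496 and 0.477N_1 + N_2 = 426.
Substituting N_2 = 426 - 0.477N_1 into the first: N_1(1 - 0.814·0.477) = 496 - 0.814·426.
So N_1* = 149/0.612 = 244, and then N_2* = 426 - 0.477·244 = 310.

N_1* ≈ 244, N_2* ≈ 310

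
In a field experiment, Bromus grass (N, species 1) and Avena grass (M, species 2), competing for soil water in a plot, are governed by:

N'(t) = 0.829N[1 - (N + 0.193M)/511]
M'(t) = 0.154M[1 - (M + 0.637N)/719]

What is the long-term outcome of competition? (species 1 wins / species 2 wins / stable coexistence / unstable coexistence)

Compare the nullcline intercepts: K1/α12 = 511/0.193 = 2650 > K2 = 719; K2/α21 = 719/0.637 = 1130 > K1 = 511.
Since both inequalities hold, each species can invade when rare, so the interior equilibrium is stable.

stable coexistence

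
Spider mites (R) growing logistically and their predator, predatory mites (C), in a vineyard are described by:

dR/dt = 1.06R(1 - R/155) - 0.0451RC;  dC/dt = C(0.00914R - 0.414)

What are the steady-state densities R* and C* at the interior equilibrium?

R* ≈ 45.3, C* ≈ 16.6

From dC/dt = 0 with C > 0: 0.00914R* = 0.414, so R* = 45.3.
Substitute into dR/dt = 0: 1.06(1 - 45.3/155) = 0.0451C*.
The bracket is 0.708, giving C* = 0.75/0.0451 = 16.6.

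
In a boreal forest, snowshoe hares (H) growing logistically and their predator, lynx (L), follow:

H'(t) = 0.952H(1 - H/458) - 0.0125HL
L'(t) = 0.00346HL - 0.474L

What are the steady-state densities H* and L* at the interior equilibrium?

H* ≈ 137, L* ≈ 53.4

From dL/dt = 0 with L > 0: 0.00346H* = 0.474, so H* = 137.
Substitute into dH/dt = 0: 0.952(1 - 137/458) = 0.0125L*.
The bracket is 0.701, giving L* = 0.667/0.0125 = 53.4.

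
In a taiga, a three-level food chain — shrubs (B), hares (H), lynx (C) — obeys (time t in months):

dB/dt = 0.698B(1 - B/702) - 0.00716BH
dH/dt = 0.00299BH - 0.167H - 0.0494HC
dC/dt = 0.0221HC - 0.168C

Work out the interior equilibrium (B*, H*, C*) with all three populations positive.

From dC/dt = 0: 0.0221H* = 0.168, so H* = 7.6.
From dB/dt = 0: 0.698(1 - B*/702) = 0.00716·7.6, giving B* = 702·(1 - 0.078) = 647.
From dH/dt = 0: 0.00299·647 - 0.167 = 0.0494C*, so C* = 1.77/0.0494 = 35.8.

B* ≈ 647, H* ≈ 7.6, C* ≈ 35.8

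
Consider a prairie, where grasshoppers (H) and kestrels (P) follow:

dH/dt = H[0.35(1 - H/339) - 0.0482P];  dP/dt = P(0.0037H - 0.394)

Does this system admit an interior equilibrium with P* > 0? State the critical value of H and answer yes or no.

The predator equation gives dP/dt > 0 only when H > 0.394/0.0037 = 106.
Without the predator, H → K = 339. Since 339 > 106, the predator can invade and persist.

Threshold H = 106; K > 106, so yes, the predator persists.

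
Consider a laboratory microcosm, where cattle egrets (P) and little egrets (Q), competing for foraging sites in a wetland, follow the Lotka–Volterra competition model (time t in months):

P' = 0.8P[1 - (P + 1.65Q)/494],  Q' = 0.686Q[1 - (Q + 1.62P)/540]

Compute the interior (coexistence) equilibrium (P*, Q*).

P* ≈ 237, Q* ≈ 156

Setting both brackets to zero gives the nullclines P + 1.65Q = 494 and 1.62P + Q = 540.
Substituting Q = 540 - 1.62P into the first: P(1 - 1.65·1.62) = 494 - 1.65·540.
So P* = -397/-1.67 = 237, and then Q* = 540 - 1.62·237 = 156.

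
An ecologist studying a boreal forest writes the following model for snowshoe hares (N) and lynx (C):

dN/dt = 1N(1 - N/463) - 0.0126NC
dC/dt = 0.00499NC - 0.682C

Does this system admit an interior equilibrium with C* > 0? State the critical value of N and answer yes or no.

The predator equation gives dC/dt > 0 only when N > 0.682/0.00499 = 137.
Without the predator, N → K = 463. Since 463 > 137, the predator can invade and persist.

Threshold N = 137; K > 137, so yes, the predator persists.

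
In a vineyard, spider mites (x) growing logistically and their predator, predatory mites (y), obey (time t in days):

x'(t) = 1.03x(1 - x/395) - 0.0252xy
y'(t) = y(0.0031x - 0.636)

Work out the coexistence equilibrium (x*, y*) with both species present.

From dy/dt = 0 with y > 0: 0.0031x* = 0.636, so x* = 205.
Substitute into dx/dt = 0: 1.03(1 - 205/395) = 0.0252y*.
The bracket is 0.481, giving y* = 0.495/0.0252 = 19.6.

x* ≈ 205, y* ≈ 19.6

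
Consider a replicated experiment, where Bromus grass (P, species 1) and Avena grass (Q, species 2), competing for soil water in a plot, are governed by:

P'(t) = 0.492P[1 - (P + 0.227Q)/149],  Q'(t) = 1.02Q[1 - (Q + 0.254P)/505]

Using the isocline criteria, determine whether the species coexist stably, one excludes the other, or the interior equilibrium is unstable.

Compare the nullcline intercepts: K1/α12 = 149/0.227 = 656 > K2 = 505; K2/α21 = 505/0.254 = 1990 > K1 = 149.
Since both inequalities hold, each species can invade when rare, so the interior equilibrium is stable.

stable coexistence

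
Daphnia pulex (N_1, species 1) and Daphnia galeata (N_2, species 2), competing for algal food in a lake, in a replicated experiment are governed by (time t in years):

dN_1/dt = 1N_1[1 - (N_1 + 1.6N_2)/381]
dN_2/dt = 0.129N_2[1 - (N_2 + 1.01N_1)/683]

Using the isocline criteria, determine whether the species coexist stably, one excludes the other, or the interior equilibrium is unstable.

species 2 excludes species 1

Compare the nullcline intercepts: K1/α12 = 381/1.6 = 238 < K2 = 683; K2/α21 = 683/1.01 = 676 > K1 = 381.
Since the inequalities point opposite ways, species 2 can invade but species 1 cannot.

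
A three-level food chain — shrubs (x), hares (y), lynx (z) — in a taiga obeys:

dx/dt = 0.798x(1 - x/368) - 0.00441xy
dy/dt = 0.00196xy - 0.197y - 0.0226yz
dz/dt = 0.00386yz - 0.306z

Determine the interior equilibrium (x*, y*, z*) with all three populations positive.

From dz/dt = 0: 0.00386y* = 0.306, so y* = 79.3.
From dx/dt = 0: 0.798(1 - x*/368) = 0.00441·79.3, giving x* = 368·(1 - 0.438) = 207.
From dy/dt = 0: 0.00196·207 - 0.197 = 0.0226z*, so z* = 0.208/0.0226 = 9.22.

x* ≈ 207, y* ≈ 79.3, z* ≈ 9.22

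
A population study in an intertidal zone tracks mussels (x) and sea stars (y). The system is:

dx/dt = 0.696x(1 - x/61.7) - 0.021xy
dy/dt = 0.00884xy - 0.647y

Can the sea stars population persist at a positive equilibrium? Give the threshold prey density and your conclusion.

Threshold x = 73.2; K < 73.2, so no, the predator goes extinct.

The predator equation gives dy/dt > 0 only when x > 0.647/0.00884 = 73.2.
Without the predator, x → K = 61.7. Since 61.7 < 73.2, the predator cannot invade.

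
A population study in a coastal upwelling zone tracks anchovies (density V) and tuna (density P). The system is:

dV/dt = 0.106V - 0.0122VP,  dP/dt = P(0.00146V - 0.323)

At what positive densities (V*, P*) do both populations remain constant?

V* ≈ 221, P* ≈ 8.69

Set dP/dt = 0 with P > 0: 0.00146V - 0.323 = 0, so V* = 0.323/0.00146 = 221.
Set dV/dt = 0 with V > 0: 0.106 - 0.0122P = 0, so P* = 0.106/0.0122 = 8.69.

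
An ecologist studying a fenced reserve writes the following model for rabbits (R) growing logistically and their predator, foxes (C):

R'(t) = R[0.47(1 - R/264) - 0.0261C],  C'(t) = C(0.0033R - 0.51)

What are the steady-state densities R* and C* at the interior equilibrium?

R* ≈ 155, C* ≈ 7.47

From dC/dt = 0 with C > 0: 0.0033R* = 0.51, so R* = 155.
Substitute into dR/dt = 0: 0.47(1 - 155/264) = 0.0261C*.
The bracket is 0.415, giving C* = 0.195/0.0261 = 7.47.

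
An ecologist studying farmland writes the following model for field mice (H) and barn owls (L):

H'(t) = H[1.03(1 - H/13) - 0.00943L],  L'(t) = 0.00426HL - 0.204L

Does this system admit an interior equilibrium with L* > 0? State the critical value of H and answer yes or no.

The predator equation gives dL/dt > 0 only when H > 0.204/0.00426 = 47.9.
Without the predator, H → K = 13. Since 13 < 47.9, the predator cannot invade.

Threshold H = 47.9; K < 47.9, so no, the predator goes extinct.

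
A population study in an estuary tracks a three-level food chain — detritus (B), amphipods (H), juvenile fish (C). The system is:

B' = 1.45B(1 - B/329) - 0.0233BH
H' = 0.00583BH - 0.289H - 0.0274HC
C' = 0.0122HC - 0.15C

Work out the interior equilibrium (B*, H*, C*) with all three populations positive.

B* ≈ 264, H* ≈ 12.3, C* ≈ 45.6

From dC/dt = 0: 0.0122H* = 0.15, so H* = 12.3.
From dB/dt = 0: 1.45(1 - B*/329) = 0.0233·12.3, giving B* = 329·(1 - 0.198) = 264.
From dH/dt = 0: 0.00583·264 - 0.289 = 0.0274C*, so C* = 1.25/0.0274 = 45.6.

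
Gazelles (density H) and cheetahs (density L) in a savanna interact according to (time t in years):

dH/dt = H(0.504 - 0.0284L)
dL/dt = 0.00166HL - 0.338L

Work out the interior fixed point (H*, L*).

H* ≈ 204, L* ≈ 17.7

Set dL/dt = 0 with L > 0: 0.00166H - 0.338 = 0, so H* = 0.338/0.00166 = 204.
Set dH/dt = 0 with H > 0: 0.504 - 0.0284L = 0, so L* = 0.504/0.0284 = 17.7.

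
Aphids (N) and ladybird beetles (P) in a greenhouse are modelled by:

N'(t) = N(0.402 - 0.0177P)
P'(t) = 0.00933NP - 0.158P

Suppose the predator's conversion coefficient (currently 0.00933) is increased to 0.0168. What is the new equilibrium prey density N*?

At the interior fixed point, setting dP/dt = 0 with P > 0 fixes N* = (predator death rate)/(NP coefficient) — independent of the other coefficients.
With the change, N* = 0.158/0.0168 = 9.4; it falls from 16.9.

N* ≈ 9.4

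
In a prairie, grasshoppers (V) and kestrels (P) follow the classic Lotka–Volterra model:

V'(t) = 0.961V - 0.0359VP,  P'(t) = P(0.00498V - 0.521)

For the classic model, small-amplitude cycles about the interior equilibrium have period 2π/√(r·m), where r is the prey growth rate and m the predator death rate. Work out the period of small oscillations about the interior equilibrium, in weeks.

T ≈ 8.88 weeks

Here r = 0.961 and m = 0.521, so r·m = 0.501.
ω = √0.501 = 0.708 per week, hence T = 2π/ω ≈ 8.88 weeks.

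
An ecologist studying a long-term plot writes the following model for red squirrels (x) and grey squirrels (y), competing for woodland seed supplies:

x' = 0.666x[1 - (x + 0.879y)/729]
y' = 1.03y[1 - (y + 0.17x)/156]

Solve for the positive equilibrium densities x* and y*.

Setting both brackets to zero gives the nullclines x + 0.879y = 729 and 0.17x + y = 156.
Substituting y = 156 - 0.17x into the first: x(1 - 0.879·0.17) = 729 - 0.879·156.
So x* = 592/0.851 = 696, and then y* = 156 - 0.17·696 = 37.7.

x* ≈ 696, y* ≈ 37.7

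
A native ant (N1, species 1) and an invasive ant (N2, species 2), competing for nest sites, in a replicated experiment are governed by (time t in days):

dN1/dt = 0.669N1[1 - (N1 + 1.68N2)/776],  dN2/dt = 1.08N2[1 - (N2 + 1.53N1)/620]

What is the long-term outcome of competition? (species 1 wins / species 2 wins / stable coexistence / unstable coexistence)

unstable coexistence (outcome depends on initial conditions)

Compare the nullcline intercepts: K1/α12 = 776/1.68 = 462 < K2 = 620; K2/α21 = 620/1.53 = 405 < K1 = 776.
Since both are reversed, neither can invade when rare; the interior point is a saddle.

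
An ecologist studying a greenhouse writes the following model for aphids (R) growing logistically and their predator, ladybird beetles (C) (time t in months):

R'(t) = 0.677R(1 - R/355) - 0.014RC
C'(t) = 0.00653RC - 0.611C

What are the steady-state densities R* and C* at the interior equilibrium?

R* ≈ 93.6, C* ≈ 35.6

From dC/dt = 0 with C > 0: 0.00653R* = 0.611, so R* = 93.6.
Substitute into dR/dt = 0: 0.677(1 - 93.6/355) = 0.014C*.
The bracket is 0.736, giving C* = 0.499/0.014 = 35.6.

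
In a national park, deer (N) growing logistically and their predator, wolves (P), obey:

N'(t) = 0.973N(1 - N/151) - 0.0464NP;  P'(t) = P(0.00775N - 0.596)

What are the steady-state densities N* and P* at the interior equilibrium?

From dP/dt = 0 with P > 0: 0.00775N* = 0.596, so N* = 76.9.
Substitute into dN/dt = 0: 0.973(1 - 76.9/151) = 0.0464P*.
The bracket is 0.491, giving P* = 0.477/0.0464 = 10.3.

N* ≈ 76.9, P* ≈ 10.3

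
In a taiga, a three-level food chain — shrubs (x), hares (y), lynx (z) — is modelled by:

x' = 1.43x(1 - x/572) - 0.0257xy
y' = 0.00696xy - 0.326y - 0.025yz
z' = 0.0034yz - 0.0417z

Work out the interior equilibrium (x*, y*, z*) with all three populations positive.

x* ≈ 446, y* ≈ 12.3, z* ≈ 111

From dz/dt = 0: 0.0034y* = 0.0417, so y* = 12.3.
From dx/dt = 0: 1.43(1 - x*/572) = 0.0257·12.3, giving x* = 572·(1 - 0.22) = 446.
From dy/dt = 0: 0.00696·446 - 0.326 = 0.025z*, so z* = 2.78/0.025 = 111.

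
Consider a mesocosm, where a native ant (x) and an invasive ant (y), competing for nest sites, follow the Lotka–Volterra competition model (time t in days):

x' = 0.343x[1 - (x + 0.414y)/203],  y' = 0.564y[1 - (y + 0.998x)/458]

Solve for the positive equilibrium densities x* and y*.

Setting both brackets to zero gives the nullclines x + 0.414y = 203 and 0.998x + y = 458.
Substituting y = 458 - 0.998x into the first: x(1 - 0.414·0.998) = 203 - 0.414·458.
So x* = 13.4/0.587 = 22.8, and then y* = 458 - 0.998·22.8 = 435.

x* ≈ 22.8, y* ≈ 435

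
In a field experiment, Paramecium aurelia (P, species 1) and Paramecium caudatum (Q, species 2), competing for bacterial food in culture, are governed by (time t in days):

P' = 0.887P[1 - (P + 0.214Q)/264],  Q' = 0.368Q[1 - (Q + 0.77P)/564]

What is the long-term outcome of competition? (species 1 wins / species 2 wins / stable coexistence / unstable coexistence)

stable coexistence

Compare the nullcline intercepts: K1/α12 = 264/0.214 = 1230 > K2 = 564; K2/α21 = 564/0.77 = 732 > K1 = 264.
Since both inequalities hold, each species can invade when rare, so the interior equilibrium is stable.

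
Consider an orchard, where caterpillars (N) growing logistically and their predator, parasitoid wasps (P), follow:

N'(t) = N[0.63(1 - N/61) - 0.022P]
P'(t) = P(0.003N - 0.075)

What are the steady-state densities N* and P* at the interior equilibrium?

From dP/dt = 0 with P > 0: 0.003N* = 0.075, so N* = 25.
Substitute into dN/dt = 0: 0.63(1 - 25/61) = 0.022P*.
The bracket is 0.59, giving P* = 0.372/0.022 = 16.9.

N* ≈ 25, P* ≈ 16.9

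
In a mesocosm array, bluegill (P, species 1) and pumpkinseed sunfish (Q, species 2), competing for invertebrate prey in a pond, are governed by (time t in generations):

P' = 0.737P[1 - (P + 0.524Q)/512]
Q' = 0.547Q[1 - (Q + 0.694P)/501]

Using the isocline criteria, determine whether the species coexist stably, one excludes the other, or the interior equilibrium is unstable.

stable coexistence

Compare the nullcline intercepts: K1/α12 = 512/0.524 = 977 > K2 = 501; K2/α21 = 501/0.694 = 722 > K1 = 512.
Since both inequalities hold, each species can invade when rare, so the interior equilibrium is stable.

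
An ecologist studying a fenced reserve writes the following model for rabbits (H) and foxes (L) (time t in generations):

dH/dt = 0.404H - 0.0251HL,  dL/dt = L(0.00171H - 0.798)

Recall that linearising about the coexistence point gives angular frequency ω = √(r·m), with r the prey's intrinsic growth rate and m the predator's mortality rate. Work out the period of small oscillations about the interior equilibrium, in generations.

Here r = 0.404 and m = 0.798, so r·m = 0.322.
ω = √0.322 = 0.568 per generation, hence T = 2π/ω ≈ 11.1 generations.

T ≈ 11.1 generations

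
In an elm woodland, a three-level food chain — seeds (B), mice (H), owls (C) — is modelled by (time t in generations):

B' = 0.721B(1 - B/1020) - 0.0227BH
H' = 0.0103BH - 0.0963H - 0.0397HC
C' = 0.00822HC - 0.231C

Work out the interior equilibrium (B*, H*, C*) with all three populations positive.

From dC/dt = 0: 0.00822H* = 0.231, so H* = 28.1.
From dB/dt = 0: 0.721(1 - B*/1020) = 0.0227·28.1, giving B* = 1020·(1 - 0.885) = 118.
From dH/dt = 0: 0.0103·118 - 0.0963 = 0.0397C*, so C* = 1.11/0.0397 = 28.1.

B* ≈ 118, H* ≈ 28.1, C* ≈ 28.1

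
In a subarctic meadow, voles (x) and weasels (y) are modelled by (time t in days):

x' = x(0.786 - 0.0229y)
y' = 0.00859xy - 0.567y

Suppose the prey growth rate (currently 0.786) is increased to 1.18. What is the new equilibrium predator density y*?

At the interior fixed point, setting dx/dt = 0 with x > 0 fixes y* = (prey growth rate)/(xy coefficient) — independent of the other coefficients.
With the change, y* = 1.18/0.0229 = 51.5; it rises from 34.3.

y* ≈ 51.5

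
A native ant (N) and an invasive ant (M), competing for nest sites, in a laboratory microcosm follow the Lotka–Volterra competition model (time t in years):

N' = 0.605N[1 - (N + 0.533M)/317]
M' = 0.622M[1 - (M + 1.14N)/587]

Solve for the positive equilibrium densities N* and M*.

Setting both brackets to zero gives the nullclines N + 0.533M = 317 and 1.14N + M = 587.
Substituting M = 587 - 1.14N into the first: N(1 - 0.533·1.14) = 317 - 0.533·587.
So N* = 4.13/0.392 = 10.5, and then M* = 587 - 1.14·10.5 = 575.

N* ≈ 10.5, M* ≈ 575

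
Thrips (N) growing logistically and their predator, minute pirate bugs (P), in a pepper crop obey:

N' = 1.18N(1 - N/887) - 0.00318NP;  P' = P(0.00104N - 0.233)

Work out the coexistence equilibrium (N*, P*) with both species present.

N* ≈ 224, P* ≈ 277

From dP/dt = 0 with P > 0: 0.00104N* = 0.233, so N* = 224.
Substitute into dN/dt = 0: 1.18(1 - 224/887) = 0.00318P*.
The bracket is 0.747, giving P* = 0.882/0.00318 = 277.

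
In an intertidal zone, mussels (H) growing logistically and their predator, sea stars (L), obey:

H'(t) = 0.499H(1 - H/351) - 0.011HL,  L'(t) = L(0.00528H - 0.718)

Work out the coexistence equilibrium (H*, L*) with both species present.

H* ≈ 136, L* ≈ 27.8

From dL/dt = 0 with L > 0: 0.00528H* = 0.718, so H* = 136.
Substitute into dH/dt = 0: 0.499(1 - 136/351) = 0.011L*.
The bracket is 0.613, giving L* = 0.306/0.011 = 27.8.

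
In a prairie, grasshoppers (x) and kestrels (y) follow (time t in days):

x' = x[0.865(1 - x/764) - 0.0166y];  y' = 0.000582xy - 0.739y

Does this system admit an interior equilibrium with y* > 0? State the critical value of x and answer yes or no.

Threshold x = 1270; K < 1270, so no, the predator goes extinct.

The predator equation gives dy/dt > 0 only when x > 0.739/0.000582 = 1270.
Without the predator, x → K = 764. Since 764 < 1270, the predator cannot invade.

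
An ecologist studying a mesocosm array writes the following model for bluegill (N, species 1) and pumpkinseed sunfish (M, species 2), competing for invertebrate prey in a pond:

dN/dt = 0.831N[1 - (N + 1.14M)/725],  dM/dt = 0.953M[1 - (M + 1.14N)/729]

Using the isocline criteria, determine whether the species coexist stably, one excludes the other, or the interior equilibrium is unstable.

Compare the nullcline intercepts: K1/α12 = 725/1.14 = 636 < K2 = 729; K2/α21 = 729/1.14 = 639 < K1 = 725.
Since both are reversed, neither can invade when rare; the interior point is a saddle.

unstable coexistence (outcome depends on initial conditions)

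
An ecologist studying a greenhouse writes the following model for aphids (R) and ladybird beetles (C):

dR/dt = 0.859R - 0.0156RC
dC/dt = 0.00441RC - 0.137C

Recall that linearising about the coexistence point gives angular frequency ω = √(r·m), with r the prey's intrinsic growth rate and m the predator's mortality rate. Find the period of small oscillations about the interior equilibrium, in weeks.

T ≈ 18.3 weeks

Here r = 0.859 and m = 0.137, so r·m = 0.118.
ω = √0.118 = 0.343 per week, hence T = 2π/ω ≈ 18.3 weeks.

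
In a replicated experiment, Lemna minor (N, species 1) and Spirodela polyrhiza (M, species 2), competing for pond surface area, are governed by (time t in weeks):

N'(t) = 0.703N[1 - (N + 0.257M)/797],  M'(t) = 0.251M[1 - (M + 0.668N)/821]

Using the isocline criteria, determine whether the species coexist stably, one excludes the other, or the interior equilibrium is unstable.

Compare the nullcline intercepts: K1/α12 = 797/0.257 = 3100 > K2 = 821; K2/α21 = 821/0.668 = 1230 > K1 = 797.
Since both inequalities hold, each species can invade when rare, so the interior equilibrium is stable.

stable coexistence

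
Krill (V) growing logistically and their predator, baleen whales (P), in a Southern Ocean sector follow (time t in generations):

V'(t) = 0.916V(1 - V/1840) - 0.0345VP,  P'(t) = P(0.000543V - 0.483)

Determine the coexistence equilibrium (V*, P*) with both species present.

V* ≈ 890, P* ≈ 13.7

From dP/dt = 0 with P > 0: 0.000543V* = 0.483, so V* = 890.
Substitute into dV/dt = 0: 0.916(1 - 890/1840) = 0.0345P*.
The bracket is 0.517, giving P* = 0.473/0.0345 = 13.7.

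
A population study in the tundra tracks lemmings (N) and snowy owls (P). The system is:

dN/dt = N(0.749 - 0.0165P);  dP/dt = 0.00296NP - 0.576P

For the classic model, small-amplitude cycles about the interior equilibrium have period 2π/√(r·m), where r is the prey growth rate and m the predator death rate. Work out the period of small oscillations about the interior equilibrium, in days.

Here r = 0.749 and m = 0.576, so r·m = 0.431.
ω = √0.431 = 0.657 per day, hence T = 2π/ω ≈ 9.57 days.

T ≈ 9.57 days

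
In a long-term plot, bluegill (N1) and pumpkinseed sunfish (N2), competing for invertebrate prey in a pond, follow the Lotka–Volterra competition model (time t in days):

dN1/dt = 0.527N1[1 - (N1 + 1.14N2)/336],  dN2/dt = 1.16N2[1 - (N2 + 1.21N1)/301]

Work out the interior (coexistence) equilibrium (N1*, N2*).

Setting both brackets to zero gives the nullclines N1 + 1.14N2 = 336 and 1.21N1 + N2 = 301.
Substituting N2 = 301 - 1.21N1 into the first: N1(1 - 1.14·1.21) = 336 - 1.14·301.
So N1* = -7.14/-0.379 = 18.8, and then N2* = 301 - 1.21·18.8 = 278.

N1* ≈ 18.8, N2* ≈ 278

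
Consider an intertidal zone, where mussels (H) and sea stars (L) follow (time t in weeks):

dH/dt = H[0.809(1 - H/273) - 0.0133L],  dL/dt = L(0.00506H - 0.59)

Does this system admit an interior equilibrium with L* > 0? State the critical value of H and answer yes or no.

Threshold H = 117; K > 117, so yes, the predator persists.

The predator equation gives dL/dt > 0 only when H > 0.59/0.00506 = 117.
Without the predator, H → K = 273. Since 273 > 117, the predator can invade and persist.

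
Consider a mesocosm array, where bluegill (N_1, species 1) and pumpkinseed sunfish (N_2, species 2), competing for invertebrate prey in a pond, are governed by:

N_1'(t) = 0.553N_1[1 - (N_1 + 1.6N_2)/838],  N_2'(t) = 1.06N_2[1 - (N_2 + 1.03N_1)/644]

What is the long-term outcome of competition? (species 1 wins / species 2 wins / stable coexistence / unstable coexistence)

Compare the nullcline intercepts: K1/α12 = 838/1.6 = 524 < K2 = 644; K2/α21 = 644/1.03 = 625 < K1 = 838.
Since both are reversed, neither can invade when rare; the interior point is a saddle.

unstable coexistence (outcome depends on initial conditions)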